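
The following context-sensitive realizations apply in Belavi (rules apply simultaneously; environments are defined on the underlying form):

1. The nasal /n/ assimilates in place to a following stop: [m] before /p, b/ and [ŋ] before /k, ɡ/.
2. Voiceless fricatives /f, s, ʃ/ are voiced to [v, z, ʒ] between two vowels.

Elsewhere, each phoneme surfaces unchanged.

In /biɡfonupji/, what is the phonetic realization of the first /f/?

[f]

/f/ — between /ɡ/ and /o/; rule 2 does not apply here → [f].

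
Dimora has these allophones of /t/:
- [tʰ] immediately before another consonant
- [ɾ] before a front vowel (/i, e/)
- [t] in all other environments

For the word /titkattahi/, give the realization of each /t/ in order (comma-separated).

[ɾ], [tʰ], [tʰ], [t]

Occurrence 1 (position 1): before a front vowel (/i, e/) → [ɾ].
Occurrence 2 (position 3): immediately before another consonant → [tʰ].
Occurrence 3 (position 6): immediately before another consonant → [tʰ].
Occurrence 4 (position 7): no conditioning environment matches → elsewhere allophone [t].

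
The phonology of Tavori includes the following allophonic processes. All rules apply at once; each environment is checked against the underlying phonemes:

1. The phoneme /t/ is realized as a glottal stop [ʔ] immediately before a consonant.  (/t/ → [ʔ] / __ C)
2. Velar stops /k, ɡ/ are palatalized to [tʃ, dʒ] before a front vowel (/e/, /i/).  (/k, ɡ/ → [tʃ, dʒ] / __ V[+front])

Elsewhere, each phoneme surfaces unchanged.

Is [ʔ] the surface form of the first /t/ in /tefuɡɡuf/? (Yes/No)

/t/ (word-initial) fails the environment for rule 1, so it stays [t].
The actual realization is [t], not [ʔ].

No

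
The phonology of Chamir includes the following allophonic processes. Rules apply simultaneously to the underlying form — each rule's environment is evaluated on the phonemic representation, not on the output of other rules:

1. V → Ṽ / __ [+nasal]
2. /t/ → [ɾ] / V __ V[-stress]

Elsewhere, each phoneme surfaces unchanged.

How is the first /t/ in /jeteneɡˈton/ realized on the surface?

[ɾ]

/t/ (between /e/ and /e/) occurs between a vowel and a following unstressed vowel → [ɾ] by rule 2.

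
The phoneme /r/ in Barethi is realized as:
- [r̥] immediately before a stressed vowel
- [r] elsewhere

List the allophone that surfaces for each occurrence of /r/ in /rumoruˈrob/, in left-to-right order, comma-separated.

[r], [r], [r̥]

Occurrence 1 (position 1): no conditioning environment matches → elsewhere allophone [r].
Occurrence 2 (position 5): no conditioning environment matches → elsewhere allophone [r].
Occurrence 3 (position 7): immediately before a stressed vowel → [r̥].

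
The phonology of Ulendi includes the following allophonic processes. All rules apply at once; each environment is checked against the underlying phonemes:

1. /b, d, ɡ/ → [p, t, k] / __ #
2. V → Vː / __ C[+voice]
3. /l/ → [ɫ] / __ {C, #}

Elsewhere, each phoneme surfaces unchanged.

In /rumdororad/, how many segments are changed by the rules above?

Segments that undergo a rule: /u/ → [uː] (rule 2); /o/ → [oː] (rule 2); /o/ → [oː] (rule 2); /a/ → [aː] (rule 2); /d/ → [t] (rule 1).
All other segments surface unchanged.

5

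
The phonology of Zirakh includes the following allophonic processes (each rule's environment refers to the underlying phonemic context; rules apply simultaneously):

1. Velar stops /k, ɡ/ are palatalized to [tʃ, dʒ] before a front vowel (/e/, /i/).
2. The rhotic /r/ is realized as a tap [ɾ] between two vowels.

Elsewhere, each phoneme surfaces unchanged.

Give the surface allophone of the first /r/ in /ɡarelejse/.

[ɾ]

Rule 2 applies to /r/ (between /a/ and /e/: between two vowels) → [ɾ].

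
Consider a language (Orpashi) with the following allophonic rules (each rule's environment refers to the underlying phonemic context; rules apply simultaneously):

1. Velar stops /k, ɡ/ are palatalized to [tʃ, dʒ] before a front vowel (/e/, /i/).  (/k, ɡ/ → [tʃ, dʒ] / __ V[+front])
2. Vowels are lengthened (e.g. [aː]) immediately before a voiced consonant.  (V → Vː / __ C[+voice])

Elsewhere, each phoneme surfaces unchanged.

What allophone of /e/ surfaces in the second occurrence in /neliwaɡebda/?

/e/ meets the environment for rule 2 (before a voiced consonant) → [eː].

[eː]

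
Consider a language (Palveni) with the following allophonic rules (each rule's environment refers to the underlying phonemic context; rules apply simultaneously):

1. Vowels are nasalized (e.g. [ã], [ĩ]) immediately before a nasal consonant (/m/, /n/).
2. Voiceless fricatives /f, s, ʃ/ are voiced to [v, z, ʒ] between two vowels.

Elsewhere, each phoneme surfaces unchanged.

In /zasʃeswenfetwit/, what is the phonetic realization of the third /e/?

/e/ (between /f/ and /t/) fails the environment for rule 1, so it stays [e].

[e]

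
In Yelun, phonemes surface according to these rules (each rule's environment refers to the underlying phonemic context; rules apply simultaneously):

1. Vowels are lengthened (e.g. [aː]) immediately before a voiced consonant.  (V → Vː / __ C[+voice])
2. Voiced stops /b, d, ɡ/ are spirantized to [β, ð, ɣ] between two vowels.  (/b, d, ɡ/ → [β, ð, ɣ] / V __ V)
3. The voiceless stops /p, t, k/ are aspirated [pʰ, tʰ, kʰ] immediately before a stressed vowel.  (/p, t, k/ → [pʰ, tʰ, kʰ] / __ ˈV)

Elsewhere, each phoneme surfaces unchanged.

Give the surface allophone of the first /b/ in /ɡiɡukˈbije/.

/b/ (between /k/ and /i/) fails the environment for rule 2, so it stays [b].

[b]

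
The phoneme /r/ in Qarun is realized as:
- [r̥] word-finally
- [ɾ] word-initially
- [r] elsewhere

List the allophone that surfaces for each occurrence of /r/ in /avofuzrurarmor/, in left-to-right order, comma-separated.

[r], [r], [r], [r̥]

Occurrence 1 (position 7): no conditioning environment matches → elsewhere allophone [r].
Occurrence 2 (position 9): no conditioning environment matches → elsewhere allophone [r].
Occurrence 3 (position 11): no conditioning environment matches → elsewhere allophone [r].
Occurrence 4 (position 14): word-finally → [r̥].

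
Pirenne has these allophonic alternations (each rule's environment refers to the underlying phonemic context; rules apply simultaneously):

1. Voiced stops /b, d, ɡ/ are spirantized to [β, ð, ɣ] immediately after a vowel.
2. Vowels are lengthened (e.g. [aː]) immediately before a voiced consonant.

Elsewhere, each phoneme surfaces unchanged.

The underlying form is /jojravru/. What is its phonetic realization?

[joːjraːvru]

/j/ stays [j].
/o/ — between /j/ and /j/, before a voiced consonant — surfaces as [oː] (rule 2).
/j/ — not in any rule's target class → [j].
/r/ — not in any rule's target class → [r].
/a/ (between /r/ and /v/) occurs before a voiced consonant → [aː] by rule 2.
/v/ (between /a/ and /r/): no rule targets it → [v].
/r/ stays [r].
/u/ (word-final) fails the environment for rule 2, so it stays [u].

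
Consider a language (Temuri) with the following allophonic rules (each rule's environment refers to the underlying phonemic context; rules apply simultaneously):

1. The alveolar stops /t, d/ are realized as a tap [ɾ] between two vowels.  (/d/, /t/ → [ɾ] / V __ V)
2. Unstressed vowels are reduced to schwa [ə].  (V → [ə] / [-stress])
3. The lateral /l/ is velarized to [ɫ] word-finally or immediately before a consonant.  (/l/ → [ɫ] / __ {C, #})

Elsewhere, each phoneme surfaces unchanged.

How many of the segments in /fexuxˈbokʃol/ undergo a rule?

4

Segments that undergo a rule: /e/ → [ə] (rule 2); /u/ → [ə] (rule 2); /o/ → [ə] (rule 2); /l/ → [ɫ] (rule 3).
All other segments surface unchanged.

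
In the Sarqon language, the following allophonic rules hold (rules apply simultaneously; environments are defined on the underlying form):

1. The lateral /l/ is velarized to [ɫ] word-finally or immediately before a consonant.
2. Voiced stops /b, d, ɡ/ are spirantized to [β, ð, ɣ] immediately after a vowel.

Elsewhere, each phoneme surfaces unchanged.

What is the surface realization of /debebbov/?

[deβeβbov]

/d/ (word-initial): rule 2 targets it, but not immediately after a vowel → unchanged [d].
/e/ — not in any rule's target class → [e].
/b/ meets the environment for rule 2 (immediately after a vowel) → [β].
/e/ (between /b/ and /b/) is unaffected → [e].
/b/ (between /e/ and /b/): immediately after a vowel, so rule 2 applies → [β].
/b/ (between /b/ and /o/) fails the environment for rule 2, so it stays [b].
/o/ stays [o].
/v/ (word-final): no rule targets it → [v].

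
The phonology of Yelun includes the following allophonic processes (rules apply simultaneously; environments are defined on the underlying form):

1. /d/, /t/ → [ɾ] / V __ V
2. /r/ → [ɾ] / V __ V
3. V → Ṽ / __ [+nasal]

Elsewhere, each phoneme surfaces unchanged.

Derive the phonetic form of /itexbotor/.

[iɾexboɾor]

/i/ (word-initial) fails the environment for rule 3, so it stays [i].
/t/ (between /i/ and /e/): between two vowels, so rule 1 applies → [ɾ].
/e/ — between /t/ and /x/; rule 3 does not apply here → [e].
/x/ (between /e/ and /b/): no rule targets it → [x].
/b/ (between /x/ and /o/) is unaffected → [b].
/o/ (between /b/ and /t/) fails the environment for rule 3, so it stays [o].
/t/ meets the environment for rule 1 (between two vowels) → [ɾ].
/o/ (between /t/ and /r/): rule 3 targets it, but not before a nasal consonant → unchanged [o].
/r/ (word-final) is in the target of rule 2 but the environment (between two vowels) is not met → [r].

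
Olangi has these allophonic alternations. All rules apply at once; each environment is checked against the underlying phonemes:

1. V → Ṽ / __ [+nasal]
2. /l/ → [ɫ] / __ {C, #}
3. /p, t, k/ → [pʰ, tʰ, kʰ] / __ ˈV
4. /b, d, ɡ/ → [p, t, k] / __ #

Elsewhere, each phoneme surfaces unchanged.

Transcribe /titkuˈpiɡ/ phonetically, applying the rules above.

[titkuˈpʰik]

/t/ (word-initial): rule 3 targets it, but not immediately before a stressed vowel → unchanged [t].
/i/ (between /t/ and /t/) is in the target of rule 1 but the environment (before a nasal consonant) is not met → [i].
/t/ (between /i/ and /k/): rule 3 targets it, but not immediately before a stressed vowel → unchanged [t].
/k/ — between /t/ and /u/; rule 3 does not apply here → [k].
/u/ (between /k/ and /p/): rule 1 targets it, but not before a nasal consonant → unchanged [u].
/p/ meets the environment for rule 3 (immediately before a stressed vowel) → [pʰ].
/i/ (between /p/ and /ɡ/) fails the environment for rule 1, so it stays [i].
/ɡ/ (word-final): word-finally, so rule 4 applies → [k].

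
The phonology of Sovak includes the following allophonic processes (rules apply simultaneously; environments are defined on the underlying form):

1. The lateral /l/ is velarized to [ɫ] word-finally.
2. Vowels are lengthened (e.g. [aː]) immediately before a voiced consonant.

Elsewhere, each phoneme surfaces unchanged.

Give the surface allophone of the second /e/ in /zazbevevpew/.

Rule 2 applies to /e/ (between /v/ and /v/: before a voiced consonant) → [eː].

[eː]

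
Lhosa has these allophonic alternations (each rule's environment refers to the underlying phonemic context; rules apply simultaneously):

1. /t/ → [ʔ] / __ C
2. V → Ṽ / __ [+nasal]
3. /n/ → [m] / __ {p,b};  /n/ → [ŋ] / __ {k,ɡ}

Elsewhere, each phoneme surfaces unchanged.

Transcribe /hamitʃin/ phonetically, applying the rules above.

[hãmiʔʃĩn]

/h/ (word-initial): no rule targets it → [h].
Rule 2 applies to /a/ (between /h/ and /m/: before a nasal consonant) → [ã].
/m/ (between /a/ and /i/) is unaffected → [m].
/i/ (between /m/ and /t/) fails the environment for rule 2, so it stays [i].
Rule 1 applies to /t/ (between /i/ and /ʃ/: immediately before a consonant) → [ʔ].
/ʃ/ (between /t/ and /i/) is unaffected → [ʃ].
/i/ — between /ʃ/ and /n/, before a nasal consonant — surfaces as [ĩ] (rule 2).
/n/ (word-final) fails the environment for rule 3, so it stays [n].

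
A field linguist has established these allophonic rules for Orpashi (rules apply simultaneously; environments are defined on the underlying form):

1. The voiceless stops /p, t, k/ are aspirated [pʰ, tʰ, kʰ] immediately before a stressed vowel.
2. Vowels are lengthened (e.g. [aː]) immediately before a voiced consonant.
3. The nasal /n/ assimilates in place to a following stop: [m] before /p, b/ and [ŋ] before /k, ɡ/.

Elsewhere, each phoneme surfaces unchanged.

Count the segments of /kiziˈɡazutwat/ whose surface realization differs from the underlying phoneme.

3

Segments that undergo a rule: /i/ → [iː] (rule 2); /i/ → [iː] (rule 2); /a/ → [aː] (rule 2).
All other segments surface unchanged.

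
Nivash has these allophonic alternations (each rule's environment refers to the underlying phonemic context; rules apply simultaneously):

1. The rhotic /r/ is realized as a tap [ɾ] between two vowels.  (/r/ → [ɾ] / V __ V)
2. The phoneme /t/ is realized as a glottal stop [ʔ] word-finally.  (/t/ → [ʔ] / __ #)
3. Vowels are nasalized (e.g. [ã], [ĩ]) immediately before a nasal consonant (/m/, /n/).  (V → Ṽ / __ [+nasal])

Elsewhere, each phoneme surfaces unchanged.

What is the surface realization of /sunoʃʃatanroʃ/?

/s/ (word-initial) is unaffected → [s].
/u/ meets the environment for rule 3 (before a nasal consonant) → [ũ].
/n/ — not in any rule's target class → [n].
/o/ — between /n/ and /ʃ/; rule 3 does not apply here → [o].
/ʃ/ (between /o/ and /ʃ/): no rule targets it → [ʃ].
/ʃ/ stays [ʃ].
/a/ (between /ʃ/ and /t/) fails the environment for rule 3, so it stays [a].
/t/ (between /a/ and /a/) fails the environment for rule 2, so it stays [t].
/a/ (between /t/ and /n/) occurs before a nasal consonant → [ã] by rule 3.
/n/ stays [n].
/r/ (between /n/ and /o/) fails the environment for rule 1, so it stays [r].
/o/ — between /r/ and /ʃ/; rule 3 does not apply here → [o].
/ʃ/ — not in any rule's target class → [ʃ].

[sũnoʃʃatãnroʃ]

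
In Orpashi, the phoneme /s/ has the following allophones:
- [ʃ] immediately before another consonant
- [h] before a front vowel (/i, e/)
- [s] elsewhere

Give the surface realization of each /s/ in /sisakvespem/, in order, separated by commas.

[h], [s], [ʃ]

Occurrence 1 (position 1): before a front vowel (/i, e/) → [h].
Occurrence 2 (position 3): no conditioning environment matches → elsewhere allophone [s].
Occurrence 3 (position 8): immediately before another consonant → [ʃ].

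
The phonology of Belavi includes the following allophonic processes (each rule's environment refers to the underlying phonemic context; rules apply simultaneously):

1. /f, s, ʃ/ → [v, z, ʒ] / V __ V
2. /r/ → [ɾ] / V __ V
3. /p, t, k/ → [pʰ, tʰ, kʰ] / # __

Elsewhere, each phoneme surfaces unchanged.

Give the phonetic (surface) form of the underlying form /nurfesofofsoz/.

[nurfezovofsoz]

/r/ (between /u/ and /f/): rule 2 targets it, but not between two vowels → unchanged [r].
/f/ — between /r/ and /e/; rule 1 does not apply here → [f].
/s/ — between /e/ and /o/, between two vowels — surfaces as [z] (rule 1).
Rule 1 applies to /f/ (between /o/ and /o/: between two vowels) → [v].
/f/ (between /o/ and /s/) is in the target of rule 1 but the environment (between two vowels) is not met → [f].
/s/ (between /f/ and /o/) fails the environment for rule 1, so it stays [s].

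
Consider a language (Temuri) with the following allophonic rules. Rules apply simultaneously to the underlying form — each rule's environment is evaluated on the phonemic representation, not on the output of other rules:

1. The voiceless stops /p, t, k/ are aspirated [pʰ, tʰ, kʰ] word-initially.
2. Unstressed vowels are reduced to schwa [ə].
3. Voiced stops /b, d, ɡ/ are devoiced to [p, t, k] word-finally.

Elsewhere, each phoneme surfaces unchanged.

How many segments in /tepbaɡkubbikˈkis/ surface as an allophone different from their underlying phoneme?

Segments that undergo a rule: /t/ → [tʰ] (rule 1); /e/ → [ə] (rule 2); /a/ → [ə] (rule 2); /u/ → [ə] (rule 2); /i/ → [ə] (rule 2).
All other segments surface unchanged.

5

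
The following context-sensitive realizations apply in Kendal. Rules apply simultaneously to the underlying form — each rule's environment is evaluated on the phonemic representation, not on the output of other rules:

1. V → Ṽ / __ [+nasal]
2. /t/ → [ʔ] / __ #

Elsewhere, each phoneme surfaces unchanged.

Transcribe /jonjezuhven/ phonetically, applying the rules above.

[jõnjezuhvẽn]

/j/ — not in any rule's target class → [j].
/o/ — between /j/ and /n/, before a nasal consonant — surfaces as [õ] (rule 1).
/n/ stays [n].
/j/ stays [j].
/e/ (between /j/ and /z/) fails the environment for rule 1, so it stays [e].
/z/ stays [z].
/u/ (between /z/ and /h/) is in the target of rule 1 but the environment (before a nasal consonant) is not met → [u].
/h/ stays [h].
/v/ (between /h/ and /e/) is unaffected → [v].
/e/ (between /v/ and /n/) occurs before a nasal consonant → [ẽ] by rule 1.
/n/ — not in any rule's target class → [n].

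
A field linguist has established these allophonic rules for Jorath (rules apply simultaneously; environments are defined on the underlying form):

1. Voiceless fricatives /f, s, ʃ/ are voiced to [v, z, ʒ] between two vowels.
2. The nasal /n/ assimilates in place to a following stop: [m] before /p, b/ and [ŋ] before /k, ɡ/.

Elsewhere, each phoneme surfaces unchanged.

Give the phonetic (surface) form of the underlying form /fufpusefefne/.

/f/ (word-initial) fails the environment for rule 1, so it stays [f].
/u/ stays [u].
/f/ (between /u/ and /p/) fails the environment for rule 1, so it stays [f].
/p/ (between /f/ and /u/) is unaffected → [p].
/u/ (between /p/ and /s/) is unaffected → [u].
/s/ (between /u/ and /e/) occurs between two vowels → [z] by rule 1.
/e/ (between /s/ and /f/) is unaffected → [e].
/f/ meets the environment for rule 1 (between two vowels) → [v].
/e/ — not in any rule's target class → [e].
/f/ (between /e/ and /n/) is in the target of rule 1 but the environment (between two vowels) is not met → [f].
/n/ (between /f/ and /e/) is in the target of rule 2 but the environment (before a labial or velar stop) is not met → [n].
/e/ — not in any rule's target class → [e].

[fufpuzevefne]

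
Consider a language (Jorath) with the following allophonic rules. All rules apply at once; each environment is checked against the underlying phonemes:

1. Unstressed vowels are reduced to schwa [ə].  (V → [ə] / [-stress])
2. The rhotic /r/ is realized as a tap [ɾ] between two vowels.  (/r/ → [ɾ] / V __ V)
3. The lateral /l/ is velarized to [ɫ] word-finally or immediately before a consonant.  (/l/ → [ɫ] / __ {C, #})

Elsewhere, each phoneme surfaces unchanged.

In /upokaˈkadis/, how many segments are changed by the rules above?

Segments that undergo a rule: /u/ → [ə] (rule 1); /o/ → [ə] (rule 1); /a/ → [ə] (rule 1); /i/ → [ə] (rule 1).
All other segments surface unchanged.

4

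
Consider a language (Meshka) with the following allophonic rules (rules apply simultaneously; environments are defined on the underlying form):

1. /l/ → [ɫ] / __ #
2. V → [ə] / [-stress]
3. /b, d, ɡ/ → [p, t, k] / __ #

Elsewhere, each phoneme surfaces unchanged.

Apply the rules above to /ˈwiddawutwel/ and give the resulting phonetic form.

[ˈwiddəwətwəɫ]

/w/ stays [w].
/i/ (between /w/ and /d/): rule 2 targets it, but not in an unstressed syllable → unchanged [i].
/d/ (between /i/ and /d/) is in the target of rule 3 but the environment (word-finally) is not met → [d].
/d/ (between /d/ and /a/) is in the target of rule 3 but the environment (word-finally) is not met → [d].
Rule 2 applies to /a/ (between /d/ and /w/: in an unstressed syllable) → [ə].
/w/ (between /a/ and /u/): no rule targets it → [w].
/u/ meets the environment for rule 2 (in an unstressed syllable) → [ə].
/t/ (between /u/ and /w/): no rule targets it → [t].
/w/ stays [w].
/e/ (between /w/ and /l/) occurs in an unstressed syllable → [ə] by rule 2.
/l/ — word-final, word-finally — surfaces as [ɫ] (rule 1).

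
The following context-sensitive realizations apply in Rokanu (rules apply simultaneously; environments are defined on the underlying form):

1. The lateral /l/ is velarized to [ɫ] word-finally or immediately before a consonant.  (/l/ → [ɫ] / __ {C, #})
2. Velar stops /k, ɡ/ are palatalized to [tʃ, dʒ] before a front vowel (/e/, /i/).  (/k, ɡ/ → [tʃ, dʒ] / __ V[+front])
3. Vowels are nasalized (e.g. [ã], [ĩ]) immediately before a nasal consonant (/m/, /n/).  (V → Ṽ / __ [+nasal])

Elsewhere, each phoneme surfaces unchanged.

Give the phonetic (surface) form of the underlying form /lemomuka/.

[lẽmõmuka]

/l/ (word-initial) is in the target of rule 1 but the environment (word-finally or immediately before a consonant) is not met → [l].
/e/ — between /l/ and /m/, before a nasal consonant — surfaces as [ẽ] (rule 3).
/m/ stays [m].
/o/ meets the environment for rule 3 (before a nasal consonant) → [õ].
/m/ (between /o/ and /u/): no rule targets it → [m].
/u/ — between /m/ and /k/; rule 3 does not apply here → [u].
/k/ (between /u/ and /a/): rule 2 targets it, but not before a front vowel → unchanged [k].
/a/ (word-final) fails the environment for rule 3, so it stays [a].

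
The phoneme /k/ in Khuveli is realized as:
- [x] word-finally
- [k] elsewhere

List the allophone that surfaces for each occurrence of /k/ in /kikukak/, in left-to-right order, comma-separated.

[k], [k], [k], [x]

Occurrence 1 (position 1): no conditioning environment matches → elsewhere allophone [k].
Occurrence 2 (position 3): no conditioning environment matches → elsewhere allophone [k].
Occurrence 3 (position 5): no conditioning environment matches → elsewhere allophone [k].
Occurrence 4 (position 7): word-finally → [x].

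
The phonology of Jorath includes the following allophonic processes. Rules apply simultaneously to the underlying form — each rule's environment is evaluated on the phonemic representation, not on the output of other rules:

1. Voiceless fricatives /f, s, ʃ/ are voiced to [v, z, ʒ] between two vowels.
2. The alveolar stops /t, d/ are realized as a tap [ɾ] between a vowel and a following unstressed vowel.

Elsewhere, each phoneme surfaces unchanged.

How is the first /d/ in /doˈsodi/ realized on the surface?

[d]

/d/ (word-initial): rule 2 targets it, but not between a vowel and a following unstressed vowel → unchanged [d].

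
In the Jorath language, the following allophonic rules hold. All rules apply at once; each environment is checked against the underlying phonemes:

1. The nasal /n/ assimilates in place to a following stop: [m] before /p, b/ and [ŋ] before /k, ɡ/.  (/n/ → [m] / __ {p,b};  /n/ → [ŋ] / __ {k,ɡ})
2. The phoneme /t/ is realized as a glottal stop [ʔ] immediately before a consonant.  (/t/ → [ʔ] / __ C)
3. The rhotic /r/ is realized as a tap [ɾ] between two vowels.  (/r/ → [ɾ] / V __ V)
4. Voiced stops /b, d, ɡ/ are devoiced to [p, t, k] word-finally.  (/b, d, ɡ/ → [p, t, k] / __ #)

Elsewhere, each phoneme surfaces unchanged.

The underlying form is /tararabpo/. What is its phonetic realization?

[taɾaɾabpo]

/t/ (word-initial) fails the environment for rule 2, so it stays [t].
/a/ (between /t/ and /r/) is unaffected → [a].
/r/ — between /a/ and /a/, between two vowels — surfaces as [ɾ] (rule 3).
/a/ stays [a].
/r/ (between /a/ and /a/): between two vowels, so rule 3 applies → [ɾ].
/a/ stays [a].
/b/ (between /a/ and /p/) is in the target of rule 4 but the environment (word-finally) is not met → [b].
/p/ — not in any rule's target class → [p].
/o/ — not in any rule's target class → [o].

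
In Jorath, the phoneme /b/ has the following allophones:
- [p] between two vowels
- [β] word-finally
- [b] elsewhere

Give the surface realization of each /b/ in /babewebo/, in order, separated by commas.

[b], [p], [p]

Occurrence 1 (position 1): no conditioning environment matches → elsewhere allophone [b].
Occurrence 2 (position 3): between two vowels → [p].
Occurrence 3 (position 7): between two vowels → [p].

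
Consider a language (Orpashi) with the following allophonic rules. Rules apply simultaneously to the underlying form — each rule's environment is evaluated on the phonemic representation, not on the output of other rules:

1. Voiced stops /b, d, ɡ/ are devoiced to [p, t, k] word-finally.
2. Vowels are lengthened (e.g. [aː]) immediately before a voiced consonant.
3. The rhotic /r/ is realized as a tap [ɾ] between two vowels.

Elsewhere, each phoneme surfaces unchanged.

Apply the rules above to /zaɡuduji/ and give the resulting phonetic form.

[zaːɡuːduːji]

/z/ (word-initial): no rule targets it → [z].
Rule 2 applies to /a/ (between /z/ and /ɡ/: before a voiced consonant) → [aː].
/ɡ/ (between /a/ and /u/) is in the target of rule 1 but the environment (word-finally) is not met → [ɡ].
Rule 2 applies to /u/ (between /ɡ/ and /d/: before a voiced consonant) → [uː].
/d/ — between /u/ and /u/; rule 1 does not apply here → [d].
Rule 2 applies to /u/ (between /d/ and /j/: before a voiced consonant) → [uː].
/j/ — not in any rule's target class → [j].
/i/ (word-final) is in the target of rule 2 but the environment (before a voiced consonant) is not met → [i].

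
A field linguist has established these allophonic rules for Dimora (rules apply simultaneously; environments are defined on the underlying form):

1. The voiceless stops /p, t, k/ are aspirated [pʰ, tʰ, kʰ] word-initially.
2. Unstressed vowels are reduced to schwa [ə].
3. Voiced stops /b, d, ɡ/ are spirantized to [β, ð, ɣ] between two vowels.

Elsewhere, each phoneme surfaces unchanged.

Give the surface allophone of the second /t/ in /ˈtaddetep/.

/t/ (between /e/ and /e/) fails the environment for rule 1, so it stays [t].

[t]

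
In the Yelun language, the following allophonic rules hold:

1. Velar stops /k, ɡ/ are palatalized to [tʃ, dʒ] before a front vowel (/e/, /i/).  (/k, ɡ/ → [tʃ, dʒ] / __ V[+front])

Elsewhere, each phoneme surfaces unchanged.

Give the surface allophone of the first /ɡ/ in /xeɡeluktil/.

[dʒ]

/ɡ/ — between /e/ and /e/, before a front vowel — surfaces as [dʒ] (rule 1).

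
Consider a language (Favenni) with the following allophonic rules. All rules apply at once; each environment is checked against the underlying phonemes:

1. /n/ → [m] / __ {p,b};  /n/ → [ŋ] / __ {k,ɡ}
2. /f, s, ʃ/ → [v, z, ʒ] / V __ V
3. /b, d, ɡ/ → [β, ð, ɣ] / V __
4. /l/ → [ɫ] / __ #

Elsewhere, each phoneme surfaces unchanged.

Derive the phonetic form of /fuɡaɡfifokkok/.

[fuɣaɣfivokkok]

/f/ (word-initial) fails the environment for rule 2, so it stays [f].
/u/ (between /f/ and /ɡ/): no rule targets it → [u].
Rule 3 applies to /ɡ/ (between /u/ and /a/: immediately after a vowel) → [ɣ].
/a/ (between /ɡ/ and /ɡ/): no rule targets it → [a].
/ɡ/ (between /a/ and /f/) occurs immediately after a vowel → [ɣ] by rule 3.
/f/ (between /ɡ/ and /i/) fails the environment for rule 2, so it stays [f].
/i/ stays [i].
/f/ meets the environment for rule 2 (between two vowels) → [v].
/o/ stays [o].
/k/ stays [k].
/k/ (between /k/ and /o/) is unaffected → [k].
/o/ — not in any rule's target class → [o].
/k/ — not in any rule's target class → [k].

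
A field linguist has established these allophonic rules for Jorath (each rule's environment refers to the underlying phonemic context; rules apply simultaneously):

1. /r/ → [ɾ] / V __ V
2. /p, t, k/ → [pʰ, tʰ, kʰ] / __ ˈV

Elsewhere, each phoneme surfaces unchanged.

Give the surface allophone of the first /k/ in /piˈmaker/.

[k]

/k/ (between /a/ and /e/) is in the target of rule 2 but the environment (immediately before a stressed vowel) is not met → [k].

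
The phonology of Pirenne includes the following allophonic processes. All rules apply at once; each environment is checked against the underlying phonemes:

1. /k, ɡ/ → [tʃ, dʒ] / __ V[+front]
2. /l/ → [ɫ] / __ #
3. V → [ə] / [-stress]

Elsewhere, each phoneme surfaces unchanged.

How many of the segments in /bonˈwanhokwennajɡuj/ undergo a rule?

5

Segments that undergo a rule: /o/ → [ə] (rule 3); /o/ → [ə] (rule 3); /e/ → [ə] (rule 3); /a/ → [ə] (rule 3); /u/ → [ə] (rule 3).
All other segments surface unchanged.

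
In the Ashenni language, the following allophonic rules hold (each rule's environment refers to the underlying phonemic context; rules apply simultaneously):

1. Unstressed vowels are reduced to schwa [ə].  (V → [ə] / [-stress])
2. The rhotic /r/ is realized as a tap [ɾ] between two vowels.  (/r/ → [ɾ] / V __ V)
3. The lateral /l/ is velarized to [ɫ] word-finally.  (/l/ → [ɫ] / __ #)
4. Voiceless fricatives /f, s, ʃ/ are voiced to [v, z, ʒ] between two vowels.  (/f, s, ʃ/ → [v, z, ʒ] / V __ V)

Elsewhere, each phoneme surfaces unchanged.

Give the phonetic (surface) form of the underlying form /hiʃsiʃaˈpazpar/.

[həʃsəʒəˈpazpər]

/i/ (between /h/ and /ʃ/) occurs in an unstressed syllable → [ə] by rule 1.
/ʃ/ (between /i/ and /s/) fails the environment for rule 4, so it stays [ʃ].
/s/ (between /ʃ/ and /i/) is in the target of rule 4 but the environment (between two vowels) is not met → [s].
/i/ meets the environment for rule 1 (in an unstressed syllable) → [ə].
/ʃ/ meets the environment for rule 4 (between two vowels) → [ʒ].
/a/ — between /ʃ/ and /p/, in an unstressed syllable — surfaces as [ə] (rule 1).
/a/ (between /p/ and /z/) fails the environment for rule 1, so it stays [a].
Rule 1 applies to /a/ (between /p/ and /r/: in an unstressed syllable) → [ə].
/r/ (word-final) fails the environment for rule 2, so it stays [r].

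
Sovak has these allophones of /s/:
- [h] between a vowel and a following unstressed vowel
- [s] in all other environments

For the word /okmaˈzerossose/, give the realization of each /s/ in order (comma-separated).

[s], [s], [h]

Occurrence 1 (position 9): no conditioning environment matches → elsewhere allophone [s].
Occurrence 2 (position 10): no conditioning environment matches → elsewhere allophone [s].
Occurrence 3 (position 12): between a vowel and a following unstressed vowel → [h].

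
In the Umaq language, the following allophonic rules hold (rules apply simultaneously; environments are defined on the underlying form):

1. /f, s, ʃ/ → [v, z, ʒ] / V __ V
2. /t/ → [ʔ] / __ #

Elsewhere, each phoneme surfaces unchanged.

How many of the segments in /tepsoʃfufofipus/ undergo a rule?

Segments that undergo a rule: /f/ → [v] (rule 1); /f/ → [v] (rule 1).
All other segments surface unchanged.

2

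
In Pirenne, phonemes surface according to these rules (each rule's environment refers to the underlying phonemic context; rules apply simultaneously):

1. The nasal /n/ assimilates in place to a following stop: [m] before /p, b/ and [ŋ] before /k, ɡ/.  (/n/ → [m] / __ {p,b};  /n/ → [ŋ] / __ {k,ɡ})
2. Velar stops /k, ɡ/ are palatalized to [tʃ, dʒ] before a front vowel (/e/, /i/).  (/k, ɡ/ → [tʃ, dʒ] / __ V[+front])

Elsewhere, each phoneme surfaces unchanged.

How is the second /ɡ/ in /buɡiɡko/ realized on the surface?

[ɡ]

/ɡ/ (between /i/ and /k/): rule 2 targets it, but not before a front vowel → unchanged [ɡ].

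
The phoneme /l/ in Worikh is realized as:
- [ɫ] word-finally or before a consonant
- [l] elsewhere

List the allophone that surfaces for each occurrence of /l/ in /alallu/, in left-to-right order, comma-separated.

Occurrence 1 (position 2): no conditioning environment matches → elsewhere allophone [l].
Occurrence 2 (position 4): word-finally or before a consonant → [ɫ].
Occurrence 3 (position 5): no conditioning environment matches → elsewhere allophone [l].

[l], [ɫ], [l]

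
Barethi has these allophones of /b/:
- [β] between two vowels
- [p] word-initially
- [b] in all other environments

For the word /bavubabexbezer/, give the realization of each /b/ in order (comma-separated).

Occurrence 1 (position 1): word-initially → [p].
Occurrence 2 (position 5): between two vowels → [β].
Occurrence 3 (position 7): between two vowels → [β].
Occurrence 4 (position 10): no conditioning environment matches → elsewhere allophone [b].

[p], [β], [β], [b]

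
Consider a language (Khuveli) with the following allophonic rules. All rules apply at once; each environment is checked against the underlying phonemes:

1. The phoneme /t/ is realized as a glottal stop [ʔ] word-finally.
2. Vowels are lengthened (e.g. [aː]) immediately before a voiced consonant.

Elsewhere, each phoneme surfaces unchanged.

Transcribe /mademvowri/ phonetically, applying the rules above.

/m/ — not in any rule's target class → [m].
/a/ meets the environment for rule 2 (before a voiced consonant) → [aː].
/d/ (between /a/ and /e/) is unaffected → [d].
/e/ (between /d/ and /m/): before a voiced consonant, so rule 2 applies → [eː].
/m/ (between /e/ and /v/) is unaffected → [m].
/v/ (between /m/ and /o/): no rule targets it → [v].
/o/ — between /v/ and /w/, before a voiced consonant — surfaces as [oː] (rule 2).
/w/ (between /o/ and /r/): no rule targets it → [w].
/r/ (between /w/ and /i/) is unaffected → [r].
/i/ — word-final; rule 2 does not apply here → [i].

[maːdeːmvoːwri]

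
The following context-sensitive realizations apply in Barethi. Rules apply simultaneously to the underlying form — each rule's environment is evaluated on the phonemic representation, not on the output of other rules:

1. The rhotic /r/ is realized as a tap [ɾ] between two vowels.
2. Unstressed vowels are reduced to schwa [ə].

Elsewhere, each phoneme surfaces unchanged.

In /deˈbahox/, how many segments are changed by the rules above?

Segments that undergo a rule: /e/ → [ə] (rule 2); /o/ → [ə] (rule 2).
All other segments surface unchanged.

2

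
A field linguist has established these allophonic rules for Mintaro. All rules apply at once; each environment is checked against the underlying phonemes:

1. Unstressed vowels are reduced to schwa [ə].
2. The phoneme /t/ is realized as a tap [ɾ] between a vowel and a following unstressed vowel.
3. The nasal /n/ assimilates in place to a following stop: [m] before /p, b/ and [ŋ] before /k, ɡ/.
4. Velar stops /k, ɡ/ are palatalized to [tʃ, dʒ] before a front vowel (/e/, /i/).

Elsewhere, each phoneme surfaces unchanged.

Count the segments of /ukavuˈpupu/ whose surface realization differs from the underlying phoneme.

4

Segments that undergo a rule: /u/ → [ə] (rule 1); /a/ → [ə] (rule 1); /u/ → [ə] (rule 1); /u/ → [ə] (rule 1).
All other segments surface unchanged.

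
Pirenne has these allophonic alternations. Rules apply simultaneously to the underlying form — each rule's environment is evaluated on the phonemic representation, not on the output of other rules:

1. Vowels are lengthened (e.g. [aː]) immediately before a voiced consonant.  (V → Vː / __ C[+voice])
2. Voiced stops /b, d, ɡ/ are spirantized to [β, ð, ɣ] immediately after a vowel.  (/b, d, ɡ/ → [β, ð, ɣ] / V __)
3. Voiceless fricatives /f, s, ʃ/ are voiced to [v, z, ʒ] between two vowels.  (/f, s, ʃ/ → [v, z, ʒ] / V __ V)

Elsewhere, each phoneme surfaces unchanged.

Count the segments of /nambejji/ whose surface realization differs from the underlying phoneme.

2

Segments that undergo a rule: /a/ → [aː] (rule 1); /e/ → [eː] (rule 1).
All other segments surface unchanged.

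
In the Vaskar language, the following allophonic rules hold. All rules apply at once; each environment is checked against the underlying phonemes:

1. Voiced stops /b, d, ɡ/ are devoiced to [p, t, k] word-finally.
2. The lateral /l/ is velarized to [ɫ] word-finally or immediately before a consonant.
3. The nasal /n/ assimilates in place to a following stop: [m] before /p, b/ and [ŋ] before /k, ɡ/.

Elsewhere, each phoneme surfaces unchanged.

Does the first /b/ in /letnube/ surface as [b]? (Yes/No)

/b/ (between /u/ and /e/) fails the environment for rule 1, so it stays [b].
The actual realization is [b], which matches [b].

Yes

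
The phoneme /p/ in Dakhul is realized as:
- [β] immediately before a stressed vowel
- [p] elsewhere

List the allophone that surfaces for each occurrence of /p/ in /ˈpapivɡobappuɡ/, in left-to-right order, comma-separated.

[β], [p], [p], [p]

Occurrence 1 (position 1): immediately before a stressed vowel → [β].
Occurrence 2 (position 3): no conditioning environment matches → elsewhere allophone [p].
Occurrence 3 (position 10): no conditioning environment matches → elsewhere allophone [p].
Occurrence 4 (position 11): no conditioning environment matches → elsewhere allophone [p].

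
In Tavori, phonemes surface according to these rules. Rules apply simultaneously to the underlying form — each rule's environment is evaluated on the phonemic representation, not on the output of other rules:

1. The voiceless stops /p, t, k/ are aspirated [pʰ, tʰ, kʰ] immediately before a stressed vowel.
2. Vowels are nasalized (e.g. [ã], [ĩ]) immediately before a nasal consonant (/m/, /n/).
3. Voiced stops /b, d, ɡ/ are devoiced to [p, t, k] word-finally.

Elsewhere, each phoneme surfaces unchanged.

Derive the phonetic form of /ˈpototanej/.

[ˈpʰototãnej]

/p/ (word-initial): immediately before a stressed vowel, so rule 1 applies → [pʰ].
/o/ (between /p/ and /t/) fails the environment for rule 2, so it stays [o].
/t/ — between /o/ and /o/; rule 1 does not apply here → [t].
/o/ (between /t/ and /t/) is in the target of rule 2 but the environment (before a nasal consonant) is not met → [o].
/t/ (between /o/ and /a/) fails the environment for rule 1, so it stays [t].
Rule 2 applies to /a/ (between /t/ and /n/: before a nasal consonant) → [ã].
/n/ — not in any rule's target class → [n].
/e/ — between /n/ and /j/; rule 2 does not apply here → [e].
/j/ stays [j].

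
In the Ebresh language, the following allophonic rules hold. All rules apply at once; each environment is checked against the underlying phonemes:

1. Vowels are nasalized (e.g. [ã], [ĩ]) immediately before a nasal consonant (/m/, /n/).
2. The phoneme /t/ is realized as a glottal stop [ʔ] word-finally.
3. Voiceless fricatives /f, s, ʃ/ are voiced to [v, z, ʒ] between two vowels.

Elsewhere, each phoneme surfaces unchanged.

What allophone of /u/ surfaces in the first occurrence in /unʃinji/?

/u/ (word-initial): before a nasal consonant, so rule 1 applies → [ũ].

[ũ]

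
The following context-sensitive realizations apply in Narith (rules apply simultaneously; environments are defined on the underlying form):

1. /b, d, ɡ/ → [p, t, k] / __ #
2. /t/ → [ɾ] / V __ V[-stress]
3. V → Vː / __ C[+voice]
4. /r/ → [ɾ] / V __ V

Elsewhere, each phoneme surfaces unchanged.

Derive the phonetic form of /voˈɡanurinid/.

/v/ (word-initial): no rule targets it → [v].
/o/ meets the environment for rule 3 (before a voiced consonant) → [oː].
/ɡ/ — between /o/ and /a/; rule 1 does not apply here → [ɡ].
/a/ meets the environment for rule 3 (before a voiced consonant) → [aː].
/n/ stays [n].
/u/ meets the environment for rule 3 (before a voiced consonant) → [uː].
Rule 4 applies to /r/ (between /u/ and /i/: between two vowels) → [ɾ].
/i/ — between /r/ and /n/, before a voiced consonant — surfaces as [iː] (rule 3).
/n/ (between /i/ and /i/): no rule targets it → [n].
/i/ (between /n/ and /d/) occurs before a voiced consonant → [iː] by rule 3.
/d/ (word-final): word-finally, so rule 1 applies → [t].

[voːˈɡaːnuːɾiːniːt]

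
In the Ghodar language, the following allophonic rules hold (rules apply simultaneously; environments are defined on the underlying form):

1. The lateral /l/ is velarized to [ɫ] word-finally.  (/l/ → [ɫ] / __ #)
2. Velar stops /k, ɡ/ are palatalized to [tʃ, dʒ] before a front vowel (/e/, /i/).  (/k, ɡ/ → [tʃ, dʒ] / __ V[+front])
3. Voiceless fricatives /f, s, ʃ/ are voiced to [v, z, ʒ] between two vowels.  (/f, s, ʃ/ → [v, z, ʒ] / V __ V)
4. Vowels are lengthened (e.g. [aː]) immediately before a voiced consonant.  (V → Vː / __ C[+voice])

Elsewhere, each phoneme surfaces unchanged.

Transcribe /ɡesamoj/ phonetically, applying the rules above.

/ɡ/ — word-initial, before a front vowel — surfaces as [dʒ] (rule 2).
/e/ (between /ɡ/ and /s/) is in the target of rule 4 but the environment (before a voiced consonant) is not met → [e].
/s/ (between /e/ and /a/): between two vowels, so rule 3 applies → [z].
/a/ (between /s/ and /m/): before a voiced consonant, so rule 4 applies → [aː].
Rule 4 applies to /o/ (between /m/ and /j/: before a voiced consonant) → [oː].

[dʒezaːmoːj]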